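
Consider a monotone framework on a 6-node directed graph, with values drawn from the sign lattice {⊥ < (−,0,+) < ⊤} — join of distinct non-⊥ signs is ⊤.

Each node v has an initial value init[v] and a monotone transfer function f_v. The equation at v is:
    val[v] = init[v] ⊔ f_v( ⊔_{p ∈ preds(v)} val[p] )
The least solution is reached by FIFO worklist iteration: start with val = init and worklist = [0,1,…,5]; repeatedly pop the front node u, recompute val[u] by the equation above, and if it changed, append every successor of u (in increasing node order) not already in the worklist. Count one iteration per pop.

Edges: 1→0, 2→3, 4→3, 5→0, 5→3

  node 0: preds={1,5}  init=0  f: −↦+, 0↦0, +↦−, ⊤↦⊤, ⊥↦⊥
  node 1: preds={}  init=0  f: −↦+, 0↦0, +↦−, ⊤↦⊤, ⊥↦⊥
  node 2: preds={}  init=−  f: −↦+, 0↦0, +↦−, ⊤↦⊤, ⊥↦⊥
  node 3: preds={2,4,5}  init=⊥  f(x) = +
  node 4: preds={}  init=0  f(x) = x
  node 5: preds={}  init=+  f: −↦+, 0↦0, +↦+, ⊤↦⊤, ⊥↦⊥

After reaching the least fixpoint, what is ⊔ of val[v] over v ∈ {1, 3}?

Trace (6 dequeues):
  [1] u=0 | in ⊤ | out ⊤ | prev 0 | push {}
  [2] u=1 | in ⊥ | out 0 | ==
  [3] u=2 | in ⊥ | out − | ==
  [4] u=3 | in ⊤ | out + | prev ⊥ | push {}
  [5] u=4 | in ⊥ | out 0 | ==
  [6] u=5 | in ⊥ | out + | ==

Converged values:
  [0] ⊤
  [1] 0
  [2] −
  [3] +
  [4] 0
  [5] +

⊤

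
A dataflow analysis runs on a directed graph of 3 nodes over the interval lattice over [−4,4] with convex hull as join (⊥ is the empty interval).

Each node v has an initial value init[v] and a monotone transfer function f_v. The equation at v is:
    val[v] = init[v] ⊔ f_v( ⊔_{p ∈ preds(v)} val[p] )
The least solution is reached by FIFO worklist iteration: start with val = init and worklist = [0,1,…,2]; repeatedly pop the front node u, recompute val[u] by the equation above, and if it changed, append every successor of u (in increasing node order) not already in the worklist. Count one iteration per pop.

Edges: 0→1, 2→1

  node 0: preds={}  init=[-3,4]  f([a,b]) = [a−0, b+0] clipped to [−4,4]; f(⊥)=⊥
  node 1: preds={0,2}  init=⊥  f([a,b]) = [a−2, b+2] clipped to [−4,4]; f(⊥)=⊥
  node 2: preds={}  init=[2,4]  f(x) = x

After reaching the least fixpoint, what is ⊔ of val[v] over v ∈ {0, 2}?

[-3,4]

Iteration log — 3 steps:
  step 1. node 0  ⊔preds=⊥  new=[-3,4]  stable
  step 2. node 1  ⊔preds=[-3,4]  new=[-4,4]  old=⊥  +wl: 
  step 3. node 2  ⊔preds=⊥  new=[2,4]  stable

Least fixpoint reached:
  node 0: [-3,4]
  node 1: [-4,4]
  node 2: [2,4]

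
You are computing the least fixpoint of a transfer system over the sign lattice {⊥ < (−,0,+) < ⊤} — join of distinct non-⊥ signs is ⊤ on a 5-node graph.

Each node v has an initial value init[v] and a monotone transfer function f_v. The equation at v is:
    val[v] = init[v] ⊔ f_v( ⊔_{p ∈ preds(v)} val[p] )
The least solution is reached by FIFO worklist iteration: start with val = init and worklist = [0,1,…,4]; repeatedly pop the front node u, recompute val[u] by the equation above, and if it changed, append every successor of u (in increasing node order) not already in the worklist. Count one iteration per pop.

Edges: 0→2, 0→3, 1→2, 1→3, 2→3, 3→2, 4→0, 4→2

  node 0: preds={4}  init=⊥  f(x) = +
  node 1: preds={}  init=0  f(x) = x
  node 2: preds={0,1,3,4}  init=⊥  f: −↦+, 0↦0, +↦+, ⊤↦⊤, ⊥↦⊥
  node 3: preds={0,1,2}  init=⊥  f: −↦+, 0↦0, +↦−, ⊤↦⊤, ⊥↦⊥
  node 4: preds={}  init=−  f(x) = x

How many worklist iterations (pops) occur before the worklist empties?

6

Iteration log — 6 steps:
  step 1. node 0  ⊔preds=−  new=+  old=⊥  +wl: 
  step 2. node 1  ⊔preds=⊥  new=0  stable
  step 3. node 2  ⊔preds=⊤  new=⊤  old=⊥  +wl: 
  step 4. node 3  ⊔preds=⊤  new=⊤  old=⊥  +wl: 2
  step 5. node 4  ⊔preds=⊥  new=−  stable
  step 6. node 2  ⊔preds=⊤  new=⊤  stable

Least fixpoint reached:
  node 0: +
  node 1: 0
  node 2: ⊤
  node 3: ⊤
  node 4: −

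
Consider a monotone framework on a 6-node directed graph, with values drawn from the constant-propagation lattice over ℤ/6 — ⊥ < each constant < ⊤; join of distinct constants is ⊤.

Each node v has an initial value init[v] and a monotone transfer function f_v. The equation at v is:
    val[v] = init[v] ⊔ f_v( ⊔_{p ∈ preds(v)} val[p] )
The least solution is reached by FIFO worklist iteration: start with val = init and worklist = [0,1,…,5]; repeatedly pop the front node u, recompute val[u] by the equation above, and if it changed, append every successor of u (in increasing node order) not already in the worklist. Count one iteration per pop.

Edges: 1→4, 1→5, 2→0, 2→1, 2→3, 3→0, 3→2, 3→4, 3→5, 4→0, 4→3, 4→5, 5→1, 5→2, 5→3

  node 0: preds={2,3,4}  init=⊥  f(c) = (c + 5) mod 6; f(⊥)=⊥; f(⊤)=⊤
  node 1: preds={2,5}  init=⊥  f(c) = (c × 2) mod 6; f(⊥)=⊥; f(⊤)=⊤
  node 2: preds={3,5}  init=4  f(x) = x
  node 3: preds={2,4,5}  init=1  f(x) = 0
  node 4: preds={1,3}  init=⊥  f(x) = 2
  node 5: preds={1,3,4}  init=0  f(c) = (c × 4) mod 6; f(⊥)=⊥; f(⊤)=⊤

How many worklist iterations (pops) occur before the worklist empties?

10

Trace (10 dequeues):
  [1] u=0 | in ⊤ | out ⊤ | prev ⊥ | push {}
  [2] u=1 | in ⊤ | out ⊤ | prev ⊥ | push {}
  [3] u=2 | in ⊤ | out ⊤ | prev 4 | push {0,1}
  [4] u=3 | in ⊤ | out ⊤ | prev 1 | push {2}
  [5] u=4 | in ⊤ | out 2 | prev ⊥ | push {3}
  [6] u=5 | in ⊤ | out ⊤ | prev 0 | push {}
  [7] u=0 | in ⊤ | out ⊤ | ==
  [8] u=1 | in ⊤ | out ⊤ | ==
  [9] u=2 | in ⊤ | out ⊤ | ==
  [10] u=3 | in ⊤ | out ⊤ | ==

Converged values:
  [0] ⊤
  [1] ⊤
  [2] ⊤
  [3] ⊤
  [4] 2
  [5] ⊤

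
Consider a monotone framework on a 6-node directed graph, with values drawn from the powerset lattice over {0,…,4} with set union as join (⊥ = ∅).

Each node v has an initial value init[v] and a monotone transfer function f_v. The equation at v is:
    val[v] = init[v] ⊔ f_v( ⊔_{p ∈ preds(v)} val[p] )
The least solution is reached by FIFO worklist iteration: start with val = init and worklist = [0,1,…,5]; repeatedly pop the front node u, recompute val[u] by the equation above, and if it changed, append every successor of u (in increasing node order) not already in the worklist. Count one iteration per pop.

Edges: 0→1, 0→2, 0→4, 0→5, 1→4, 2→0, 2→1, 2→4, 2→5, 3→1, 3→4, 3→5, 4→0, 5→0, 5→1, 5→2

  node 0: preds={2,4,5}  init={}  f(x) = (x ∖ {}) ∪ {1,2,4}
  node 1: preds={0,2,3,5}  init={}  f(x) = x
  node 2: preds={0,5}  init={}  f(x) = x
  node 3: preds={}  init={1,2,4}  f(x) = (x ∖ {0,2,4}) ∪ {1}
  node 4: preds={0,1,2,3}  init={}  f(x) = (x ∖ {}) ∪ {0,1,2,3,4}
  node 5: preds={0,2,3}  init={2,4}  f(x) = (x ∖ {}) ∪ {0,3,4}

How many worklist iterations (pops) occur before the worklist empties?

Iteration log — 13 steps:
  step 1. node 0  ⊔preds={2,4}  new={1,2,4}  old={}  +wl: 
  step 2. node 1  ⊔preds={1,2,4}  new={1,2,4}  old={}  +wl: 
  step 3. node 2  ⊔preds={1,2,4}  new={1,2,4}  old={}  +wl: 0,1
  step 4. node 3  ⊔preds={}  new={1,2,4}  stable
  step 5. node 4  ⊔preds={1,2,4}  new={0,1,2,3,4}  old={}  +wl: 
  step 6. node 5  ⊔preds={1,2,4}  new={0,1,2,3,4}  old={2,4}  +wl: 2
  step 7. node 0  ⊔preds={0,1,2,3,4}  new={0,1,2,3,4}  old={1,2,4}  +wl: 4,5
  step 8. node 1  ⊔preds={0,1,2,3,4}  new={0,1,2,3,4}  old={1,2,4}  +wl: 
  step 9. node 2  ⊔preds={0,1,2,3,4}  new={0,1,2,3,4}  old={1,2,4}  +wl: 0,1
  step 10. node 4  ⊔preds={0,1,2,3,4}  new={0,1,2,3,4}  stable
  step 11. node 5  ⊔preds={0,1,2,3,4}  new={0,1,2,3,4}  stable
  step 12. node 0  ⊔preds={0,1,2,3,4}  new={0,1,2,3,4}  stable
  step 13. node 1  ⊔preds={0,1,2,3,4}  new={0,1,2,3,4}  stable

Least fixpoint reached:
  node 0: {0,1,2,3,4}
  node 1: {0,1,2,3,4}
  node 2: {0,1,2,3,4}
  node 3: {1,2,4}
  node 4: {0,1,2,3,4}
  node 5: {0,1,2,3,4}

13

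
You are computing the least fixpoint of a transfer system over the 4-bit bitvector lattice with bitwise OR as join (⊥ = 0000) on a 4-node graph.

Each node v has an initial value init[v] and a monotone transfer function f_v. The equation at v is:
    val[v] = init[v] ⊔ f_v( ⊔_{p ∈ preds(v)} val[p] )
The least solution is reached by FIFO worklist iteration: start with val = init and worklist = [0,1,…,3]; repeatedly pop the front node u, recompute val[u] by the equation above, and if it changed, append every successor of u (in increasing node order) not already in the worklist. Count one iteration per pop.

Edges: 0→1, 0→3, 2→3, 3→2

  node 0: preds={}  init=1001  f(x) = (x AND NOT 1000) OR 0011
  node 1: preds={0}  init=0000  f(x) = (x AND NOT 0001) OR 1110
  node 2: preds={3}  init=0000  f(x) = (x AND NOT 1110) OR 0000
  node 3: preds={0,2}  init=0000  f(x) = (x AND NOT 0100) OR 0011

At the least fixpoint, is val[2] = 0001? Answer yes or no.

Worklist (6 pops):
  #1 pop 0: in=0000 → 1011 (was 1001); enqueue []
  #2 pop 1: in=1011 → 1110 (was 0000); enqueue []
  #3 pop 2: in=0000 → 0000 (no change)
  #4 pop 3: in=1011 → 1011 (was 0000); enqueue [2]
  #5 pop 2: in=1011 → 0001 (was 0000); enqueue [3]
  #6 pop 3: in=1011 → 1011 (no change)

Fixpoint:
  val[0] = 1011
  val[1] = 1110
  val[2] = 0001
  val[3] = 1011

yes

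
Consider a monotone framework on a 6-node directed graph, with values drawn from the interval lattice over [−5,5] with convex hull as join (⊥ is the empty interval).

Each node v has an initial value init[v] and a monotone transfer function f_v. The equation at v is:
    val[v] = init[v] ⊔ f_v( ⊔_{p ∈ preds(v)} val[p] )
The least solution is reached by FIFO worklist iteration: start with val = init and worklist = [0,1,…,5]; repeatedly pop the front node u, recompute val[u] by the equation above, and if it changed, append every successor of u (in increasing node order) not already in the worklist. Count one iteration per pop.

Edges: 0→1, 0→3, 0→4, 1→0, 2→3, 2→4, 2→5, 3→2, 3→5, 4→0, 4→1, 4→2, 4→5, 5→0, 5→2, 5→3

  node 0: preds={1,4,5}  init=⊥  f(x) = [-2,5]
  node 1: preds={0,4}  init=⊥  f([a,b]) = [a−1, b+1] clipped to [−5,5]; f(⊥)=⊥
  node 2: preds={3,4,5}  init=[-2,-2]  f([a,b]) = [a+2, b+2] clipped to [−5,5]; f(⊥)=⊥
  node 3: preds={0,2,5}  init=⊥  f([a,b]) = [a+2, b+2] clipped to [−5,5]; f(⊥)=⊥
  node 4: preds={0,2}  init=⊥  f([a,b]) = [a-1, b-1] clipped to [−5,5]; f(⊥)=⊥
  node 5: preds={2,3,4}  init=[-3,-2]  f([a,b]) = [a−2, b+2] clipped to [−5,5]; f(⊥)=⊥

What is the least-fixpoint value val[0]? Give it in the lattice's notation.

[-2,5]

Iteration log — 16 steps:
  step 1. node 0  ⊔preds=[-3,-2]  new=[-2,5]  old=⊥  +wl: 
  step 2. node 1  ⊔preds=[-2,5]  new=[-3,5]  old=⊥  +wl: 0
  step 3. node 2  ⊔preds=[-3,-2]  new=[-2,0]  old=[-2,-2]  +wl: 
  step 4. node 3  ⊔preds=[-3,5]  new=[-1,5]  old=⊥  +wl: 2
  step 5. node 4  ⊔preds=[-2,5]  new=[-3,4]  old=⊥  +wl: 1
  step 6. node 5  ⊔preds=[-3,5]  new=[-5,5]  old=[-3,-2]  +wl: 3
  step 7. node 0  ⊔preds=[-5,5]  new=[-2,5]  stable
  step 8. node 2  ⊔preds=[-5,5]  new=[-3,5]  old=[-2,0]  +wl: 4,5
  step 9. node 1  ⊔preds=[-3,5]  new=[-4,5]  old=[-3,5]  +wl: 0
  step 10. node 3  ⊔preds=[-5,5]  new=[-3,5]  old=[-1,5]  +wl: 2
  step 11. node 4  ⊔preds=[-3,5]  new=[-4,4]  old=[-3,4]  +wl: 1
  step 12. node 5  ⊔preds=[-4,5]  new=[-5,5]  stable
  step 13. node 0  ⊔preds=[-5,5]  new=[-2,5]  stable
  step 14. node 2  ⊔preds=[-5,5]  new=[-3,5]  stable
  step 15. node 1  ⊔preds=[-4,5]  new=[-5,5]  old=[-4,5]  +wl: 0
  step 16. node 0  ⊔preds=[-5,5]  new=[-2,5]  stable

Least fixpoint reached:
  node 0: [-2,5]
  node 1: [-5,5]
  node 2: [-3,5]
  node 3: [-3,5]
  node 4: [-4,4]
  node 5: [-5,5]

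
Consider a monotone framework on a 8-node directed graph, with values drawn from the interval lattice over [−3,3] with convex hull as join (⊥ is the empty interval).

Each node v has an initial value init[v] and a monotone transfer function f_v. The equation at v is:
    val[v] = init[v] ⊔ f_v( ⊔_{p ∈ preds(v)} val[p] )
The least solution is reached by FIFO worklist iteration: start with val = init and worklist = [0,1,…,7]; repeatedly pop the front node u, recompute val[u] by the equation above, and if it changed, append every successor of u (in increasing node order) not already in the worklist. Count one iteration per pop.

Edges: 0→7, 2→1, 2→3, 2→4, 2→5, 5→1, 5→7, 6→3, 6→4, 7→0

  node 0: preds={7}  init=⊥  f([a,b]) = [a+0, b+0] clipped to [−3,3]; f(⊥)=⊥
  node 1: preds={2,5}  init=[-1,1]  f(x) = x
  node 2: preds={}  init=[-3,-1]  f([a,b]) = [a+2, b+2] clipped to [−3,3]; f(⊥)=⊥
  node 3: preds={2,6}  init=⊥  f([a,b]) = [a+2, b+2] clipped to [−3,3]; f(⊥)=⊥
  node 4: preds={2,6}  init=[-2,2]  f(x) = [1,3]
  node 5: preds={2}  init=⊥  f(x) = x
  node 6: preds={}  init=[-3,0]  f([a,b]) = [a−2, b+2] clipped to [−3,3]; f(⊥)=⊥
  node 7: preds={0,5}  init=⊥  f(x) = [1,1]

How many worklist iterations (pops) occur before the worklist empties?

Trace (11 dequeues):
  [1] u=0 | in ⊥ | out ⊥ | ==
  [2] u=1 | in [-3,-1] | out [-3,1] | prev [-1,1] | push {}
  [3] u=2 | in ⊥ | out [-3,-1] | ==
  [4] u=3 | in [-3,0] | out [-1,2] | prev ⊥ | push {}
  [5] u=4 | in [-3,0] | out [-2,3] | prev [-2,2] | push {}
  [6] u=5 | in [-3,-1] | out [-3,-1] | prev ⊥ | push {1}
  [7] u=6 | in ⊥ | out [-3,0] | ==
  [8] u=7 | in [-3,-1] | out [1,1] | prev ⊥ | push {0}
  [9] u=1 | in [-3,-1] | out [-3,1] | ==
  [10] u=0 | in [1,1] | out [1,1] | prev ⊥ | push {7}
  [11] u=7 | in [-3,1] | out [1,1] | ==

Converged values:
  [0] [1,1]
  [1] [-3,1]
  [2] [-3,-1]
  [3] [-1,2]
  [4] [-2,3]
  [5] [-3,-1]
  [6] [-3,0]
  [7] [1,1]

11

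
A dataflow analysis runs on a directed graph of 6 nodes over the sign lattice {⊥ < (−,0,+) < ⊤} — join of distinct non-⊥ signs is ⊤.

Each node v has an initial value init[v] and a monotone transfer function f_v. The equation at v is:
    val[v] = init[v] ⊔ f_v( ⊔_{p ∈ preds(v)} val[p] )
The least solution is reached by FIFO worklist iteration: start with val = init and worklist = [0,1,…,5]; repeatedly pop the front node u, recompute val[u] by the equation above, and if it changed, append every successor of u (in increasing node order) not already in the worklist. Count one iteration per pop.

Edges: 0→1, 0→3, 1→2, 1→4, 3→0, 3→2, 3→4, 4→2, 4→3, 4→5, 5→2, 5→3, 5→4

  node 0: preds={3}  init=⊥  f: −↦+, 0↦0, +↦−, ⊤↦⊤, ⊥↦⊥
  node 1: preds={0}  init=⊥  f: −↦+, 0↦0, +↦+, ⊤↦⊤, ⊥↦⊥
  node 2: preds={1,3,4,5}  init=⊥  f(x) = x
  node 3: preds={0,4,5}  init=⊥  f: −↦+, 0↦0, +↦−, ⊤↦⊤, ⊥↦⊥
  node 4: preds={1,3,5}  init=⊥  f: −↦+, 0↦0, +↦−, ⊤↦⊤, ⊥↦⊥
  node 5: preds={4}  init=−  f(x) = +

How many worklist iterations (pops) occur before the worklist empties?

18

Iteration log — 18 steps:
  step 1. node 0  ⊔preds=⊥  new=⊥  stable
  step 2. node 1  ⊔preds=⊥  new=⊥  stable
  step 3. node 2  ⊔preds=−  new=−  old=⊥  +wl: 
  step 4. node 3  ⊔preds=−  new=+  old=⊥  +wl: 0,2
  step 5. node 4  ⊔preds=⊤  new=⊤  old=⊥  +wl: 3
  step 6. node 5  ⊔preds=⊤  new=⊤  old=−  +wl: 4
  step 7. node 0  ⊔preds=+  new=−  old=⊥  +wl: 1
  step 8. node 2  ⊔preds=⊤  new=⊤  old=−  +wl: 
  step 9. node 3  ⊔preds=⊤  new=⊤  old=+  +wl: 0,2
  step 10. node 4  ⊔preds=⊤  new=⊤  stable
  step 11. node 1  ⊔preds=−  new=+  old=⊥  +wl: 4
  step 12. node 0  ⊔preds=⊤  new=⊤  old=−  +wl: 1,3
  step 13. node 2  ⊔preds=⊤  new=⊤  stable
  step 14. node 4  ⊔preds=⊤  new=⊤  stable
  step 15. node 1  ⊔preds=⊤  new=⊤  old=+  +wl: 2,4
  step 16. node 3  ⊔preds=⊤  new=⊤  stable
  step 17. node 2  ⊔preds=⊤  new=⊤  stable
  step 18. node 4  ⊔preds=⊤  new=⊤  stable

Least fixpoint reached:
  node 0: ⊤
  node 1: ⊤
  node 2: ⊤
  node 3: ⊤
  node 4: ⊤
  node 5: ⊤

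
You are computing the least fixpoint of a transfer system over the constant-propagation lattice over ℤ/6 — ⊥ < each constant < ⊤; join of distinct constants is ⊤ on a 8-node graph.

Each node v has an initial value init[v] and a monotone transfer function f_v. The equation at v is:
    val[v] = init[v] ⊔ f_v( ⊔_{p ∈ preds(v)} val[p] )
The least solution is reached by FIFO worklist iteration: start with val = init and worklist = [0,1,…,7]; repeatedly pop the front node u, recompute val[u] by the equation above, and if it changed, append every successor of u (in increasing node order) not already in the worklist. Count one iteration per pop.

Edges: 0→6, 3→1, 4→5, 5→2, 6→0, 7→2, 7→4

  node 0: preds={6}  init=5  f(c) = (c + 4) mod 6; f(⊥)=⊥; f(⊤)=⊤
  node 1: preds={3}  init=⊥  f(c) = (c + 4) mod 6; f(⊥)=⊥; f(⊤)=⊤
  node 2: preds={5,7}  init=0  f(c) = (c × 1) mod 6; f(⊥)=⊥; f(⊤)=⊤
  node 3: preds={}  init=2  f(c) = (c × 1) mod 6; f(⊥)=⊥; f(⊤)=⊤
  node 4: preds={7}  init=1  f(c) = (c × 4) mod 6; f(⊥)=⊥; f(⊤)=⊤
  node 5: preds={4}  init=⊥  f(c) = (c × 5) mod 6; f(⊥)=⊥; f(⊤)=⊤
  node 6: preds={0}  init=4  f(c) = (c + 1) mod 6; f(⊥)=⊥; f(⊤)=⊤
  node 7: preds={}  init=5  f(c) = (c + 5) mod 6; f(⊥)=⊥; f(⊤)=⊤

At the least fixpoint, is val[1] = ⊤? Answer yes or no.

no

Worklist (10 pops):
  #1 pop 0: in=4 → ⊤ (was 5); enqueue []
  #2 pop 1: in=2 → 0 (was ⊥); enqueue []
  #3 pop 2: in=5 → ⊤ (was 0); enqueue []
  #4 pop 3: in=⊥ → 2 (no change)
  #5 pop 4: in=5 → ⊤ (was 1); enqueue []
  #6 pop 5: in=⊤ → ⊤ (was ⊥); enqueue [2]
  #7 pop 6: in=⊤ → ⊤ (was 4); enqueue [0]
  #8 pop 7: in=⊥ → 5 (no change)
  #9 pop 2: in=⊤ → ⊤ (no change)
  #10 pop 0: in=⊤ → ⊤ (no change)

Fixpoint:
  val[0] = ⊤
  val[1] = 0
  val[2] = ⊤
  val[3] = 2
  val[4] = ⊤
  val[5] = ⊤
  val[6] = ⊤
  val[7] = 5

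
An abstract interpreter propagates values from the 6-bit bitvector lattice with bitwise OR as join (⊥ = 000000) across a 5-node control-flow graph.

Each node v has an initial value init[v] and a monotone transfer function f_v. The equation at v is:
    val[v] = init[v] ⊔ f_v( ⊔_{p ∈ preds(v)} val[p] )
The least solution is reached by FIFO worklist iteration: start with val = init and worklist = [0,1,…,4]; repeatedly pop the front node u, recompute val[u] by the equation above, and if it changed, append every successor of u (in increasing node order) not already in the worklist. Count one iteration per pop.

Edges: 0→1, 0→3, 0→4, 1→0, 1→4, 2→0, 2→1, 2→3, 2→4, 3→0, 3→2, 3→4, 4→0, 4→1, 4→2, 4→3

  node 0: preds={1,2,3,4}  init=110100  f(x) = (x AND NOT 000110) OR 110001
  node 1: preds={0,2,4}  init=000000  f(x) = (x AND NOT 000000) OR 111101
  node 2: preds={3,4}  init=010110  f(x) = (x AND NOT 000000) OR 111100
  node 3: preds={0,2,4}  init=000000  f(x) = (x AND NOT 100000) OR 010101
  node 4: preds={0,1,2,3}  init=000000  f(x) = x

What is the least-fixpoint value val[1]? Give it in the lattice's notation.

111111

Trace (12 dequeues):
  [1] u=0 | in 010110 | out 110101 | prev 110100 | push {}
  [2] u=1 | in 110111 | out 111111 | prev 000000 | push {0}
  [3] u=2 | in 000000 | out 111110 | prev 010110 | push {1}
  [4] u=3 | in 111111 | out 011111 | prev 000000 | push {2}
  [5] u=4 | in 111111 | out 111111 | prev 000000 | push {3}
  [6] u=0 | in 111111 | out 111101 | prev 110101 | push {4}
  [7] u=1 | in 111111 | out 111111 | ==
  [8] u=2 | in 111111 | out 111111 | prev 111110 | push {0,1}
  [9] u=3 | in 111111 | out 011111 | ==
  [10] u=4 | in 111111 | out 111111 | ==
  [11] u=0 | in 111111 | out 111101 | ==
  [12] u=1 | in 111111 | out 111111 | ==

Converged values:
  [0] 111101
  [1] 111111
  [2] 111111
  [3] 011111
  [4] 111111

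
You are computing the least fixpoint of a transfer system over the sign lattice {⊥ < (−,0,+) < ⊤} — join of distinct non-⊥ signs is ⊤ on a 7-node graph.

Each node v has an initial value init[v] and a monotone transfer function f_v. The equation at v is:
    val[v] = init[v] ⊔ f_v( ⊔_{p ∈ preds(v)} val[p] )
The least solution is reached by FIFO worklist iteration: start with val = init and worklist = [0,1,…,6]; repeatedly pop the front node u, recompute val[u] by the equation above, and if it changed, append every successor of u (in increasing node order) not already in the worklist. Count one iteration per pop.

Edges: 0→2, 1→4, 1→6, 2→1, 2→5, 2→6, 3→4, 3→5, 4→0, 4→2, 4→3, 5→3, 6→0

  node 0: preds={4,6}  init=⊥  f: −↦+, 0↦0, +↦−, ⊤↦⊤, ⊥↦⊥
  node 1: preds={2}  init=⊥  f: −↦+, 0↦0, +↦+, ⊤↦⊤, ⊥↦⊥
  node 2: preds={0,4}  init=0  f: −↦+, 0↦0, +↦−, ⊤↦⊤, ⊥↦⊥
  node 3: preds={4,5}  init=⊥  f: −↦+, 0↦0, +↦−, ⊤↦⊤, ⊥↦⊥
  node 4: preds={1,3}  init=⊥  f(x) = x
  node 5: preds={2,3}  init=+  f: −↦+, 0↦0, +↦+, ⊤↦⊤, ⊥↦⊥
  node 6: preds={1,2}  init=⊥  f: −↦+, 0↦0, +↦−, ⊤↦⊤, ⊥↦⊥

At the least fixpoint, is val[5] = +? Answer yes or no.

no

Iteration log — 15 steps:
  step 1. node 0  ⊔preds=⊥  new=⊥  stable
  step 2. node 1  ⊔preds=0  new=0  old=⊥  +wl: 
  step 3. node 2  ⊔preds=⊥  new=0  stable
  step 4. node 3  ⊔preds=+  new=−  old=⊥  +wl: 
  step 5. node 4  ⊔preds=⊤  new=⊤  old=⊥  +wl: 0,2,3
  step 6. node 5  ⊔preds=⊤  new=⊤  old=+  +wl: 
  step 7. node 6  ⊔preds=0  new=0  old=⊥  +wl: 
  step 8. node 0  ⊔preds=⊤  new=⊤  old=⊥  +wl: 
  step 9. node 2  ⊔preds=⊤  new=⊤  old=0  +wl: 1,5,6
  step 10. node 3  ⊔preds=⊤  new=⊤  old=−  +wl: 4
  step 11. node 1  ⊔preds=⊤  new=⊤  old=0  +wl: 
  step 12. node 5  ⊔preds=⊤  new=⊤  stable
  step 13. node 6  ⊔preds=⊤  new=⊤  old=0  +wl: 0
  step 14. node 4  ⊔preds=⊤  new=⊤  stable
  step 15. node 0  ⊔preds=⊤  new=⊤  stable

Least fixpoint reached:
  node 0: ⊤
  node 1: ⊤
  node 2: ⊤
  node 3: ⊤
  node 4: ⊤
  node 5: ⊤
  node 6: ⊤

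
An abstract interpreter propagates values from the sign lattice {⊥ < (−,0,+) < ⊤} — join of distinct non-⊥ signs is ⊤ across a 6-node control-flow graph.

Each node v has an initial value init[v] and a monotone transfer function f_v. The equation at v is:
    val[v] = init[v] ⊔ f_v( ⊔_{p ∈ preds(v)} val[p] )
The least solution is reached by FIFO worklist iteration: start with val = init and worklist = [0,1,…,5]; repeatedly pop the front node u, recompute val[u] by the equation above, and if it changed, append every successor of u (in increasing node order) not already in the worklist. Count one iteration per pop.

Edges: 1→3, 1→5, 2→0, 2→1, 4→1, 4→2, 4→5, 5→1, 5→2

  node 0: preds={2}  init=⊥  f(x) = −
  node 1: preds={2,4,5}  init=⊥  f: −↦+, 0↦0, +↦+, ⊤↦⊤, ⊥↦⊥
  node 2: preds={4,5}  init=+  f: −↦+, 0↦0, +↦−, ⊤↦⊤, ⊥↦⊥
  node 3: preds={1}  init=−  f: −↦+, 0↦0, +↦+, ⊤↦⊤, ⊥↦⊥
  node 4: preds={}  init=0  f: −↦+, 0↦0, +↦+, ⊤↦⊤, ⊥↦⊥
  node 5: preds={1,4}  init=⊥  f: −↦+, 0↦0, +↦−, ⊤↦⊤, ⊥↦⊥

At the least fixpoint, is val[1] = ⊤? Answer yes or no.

yes

Iteration log — 9 steps:
  step 1. node 0  ⊔preds=+  new=−  old=⊥  +wl: 
  step 2. node 1  ⊔preds=⊤  new=⊤  old=⊥  +wl: 
  step 3. node 2  ⊔preds=0  new=⊤  old=+  +wl: 0,1
  step 4. node 3  ⊔preds=⊤  new=⊤  old=−  +wl: 
  step 5. node 4  ⊔preds=⊥  new=0  stable
  step 6. node 5  ⊔preds=⊤  new=⊤  old=⊥  +wl: 2
  step 7. node 0  ⊔preds=⊤  new=−  stable
  step 8. node 1  ⊔preds=⊤  new=⊤  stable
  step 9. node 2  ⊔preds=⊤  new=⊤  stable

Least fixpoint reached:
  node 0: −
  node 1: ⊤
  node 2: ⊤
  node 3: ⊤
  node 4: 0
  node 5: ⊤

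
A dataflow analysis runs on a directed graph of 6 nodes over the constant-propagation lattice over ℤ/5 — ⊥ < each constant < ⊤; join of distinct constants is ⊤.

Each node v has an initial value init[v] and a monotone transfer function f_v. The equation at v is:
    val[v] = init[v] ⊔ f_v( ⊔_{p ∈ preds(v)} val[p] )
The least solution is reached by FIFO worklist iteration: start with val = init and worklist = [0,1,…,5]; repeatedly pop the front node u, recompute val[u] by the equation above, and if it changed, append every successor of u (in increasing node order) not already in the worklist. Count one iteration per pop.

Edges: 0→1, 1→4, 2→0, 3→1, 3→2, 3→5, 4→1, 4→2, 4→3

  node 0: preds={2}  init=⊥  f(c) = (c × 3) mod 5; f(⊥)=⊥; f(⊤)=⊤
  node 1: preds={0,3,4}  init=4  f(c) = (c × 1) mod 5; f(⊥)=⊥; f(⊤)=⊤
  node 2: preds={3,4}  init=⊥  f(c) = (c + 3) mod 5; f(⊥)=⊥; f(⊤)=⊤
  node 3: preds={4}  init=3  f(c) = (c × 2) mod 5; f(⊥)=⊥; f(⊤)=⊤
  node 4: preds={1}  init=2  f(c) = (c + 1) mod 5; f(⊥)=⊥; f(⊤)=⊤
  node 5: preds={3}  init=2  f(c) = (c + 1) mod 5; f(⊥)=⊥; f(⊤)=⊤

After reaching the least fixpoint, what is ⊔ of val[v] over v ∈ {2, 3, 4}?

Trace (10 dequeues):
  [1] u=0 | in ⊥ | out ⊥ | ==
  [2] u=1 | in ⊤ | out ⊤ | prev 4 | push {}
  [3] u=2 | in ⊤ | out ⊤ | prev ⊥ | push {0}
  [4] u=3 | in 2 | out ⊤ | prev 3 | push {1,2}
  [5] u=4 | in ⊤ | out ⊤ | prev 2 | push {3}
  [6] u=5 | in ⊤ | out ⊤ | prev 2 | push {}
  [7] u=0 | in ⊤ | out ⊤ | prev ⊥ | push {}
  [8] u=1 | in ⊤ | out ⊤ | ==
  [9] u=2 | in ⊤ | out ⊤ | ==
  [10] u=3 | in ⊤ | out ⊤ | ==

Converged values:
  [0] ⊤
  [1] ⊤
  [2] ⊤
  [3] ⊤
  [4] ⊤
  [5] ⊤

⊤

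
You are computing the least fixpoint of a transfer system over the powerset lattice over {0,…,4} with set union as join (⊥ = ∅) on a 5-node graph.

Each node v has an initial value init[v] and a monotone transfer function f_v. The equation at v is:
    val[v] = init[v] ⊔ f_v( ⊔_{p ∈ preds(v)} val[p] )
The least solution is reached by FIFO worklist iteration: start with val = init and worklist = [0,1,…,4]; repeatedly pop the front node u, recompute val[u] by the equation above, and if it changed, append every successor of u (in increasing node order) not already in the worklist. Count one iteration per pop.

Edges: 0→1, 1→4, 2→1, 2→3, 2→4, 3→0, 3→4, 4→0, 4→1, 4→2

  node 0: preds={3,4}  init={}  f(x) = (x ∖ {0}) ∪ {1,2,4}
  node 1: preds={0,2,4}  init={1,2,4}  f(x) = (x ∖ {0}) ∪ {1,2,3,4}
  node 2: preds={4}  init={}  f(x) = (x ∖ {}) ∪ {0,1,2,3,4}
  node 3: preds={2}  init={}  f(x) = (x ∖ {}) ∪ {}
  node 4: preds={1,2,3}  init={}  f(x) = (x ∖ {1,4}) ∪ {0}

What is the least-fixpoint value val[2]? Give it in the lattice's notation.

{0,1,2,3,4}

Trace (9 dequeues):
  [1] u=0 | in {} | out {1,2,4} | prev {} | push {}
  [2] u=1 | in {1,2,4} | out {1,2,3,4} | prev {1,2,4} | push {}
  [3] u=2 | in {} | out {0,1,2,3,4} | prev {} | push {1}
  [4] u=3 | in {0,1,2,3,4} | out {0,1,2,3,4} | prev {} | push {0}
  [5] u=4 | in {0,1,2,3,4} | out {0,2,3} | prev {} | push {2}
  [6] u=1 | in {0,1,2,3,4} | out {1,2,3,4} | ==
  [7] u=0 | in {0,1,2,3,4} | out {1,2,3,4} | prev {1,2,4} | push {1}
  [8] u=2 | in {0,2,3} | out {0,1,2,3,4} | ==
  [9] u=1 | in {0,1,2,3,4} | out {1,2,3,4} | ==

Converged values:
  [0] {1,2,3,4}
  [1] {1,2,3,4}
  [2] {0,1,2,3,4}
  [3] {0,1,2,3,4}
  [4] {0,2,3}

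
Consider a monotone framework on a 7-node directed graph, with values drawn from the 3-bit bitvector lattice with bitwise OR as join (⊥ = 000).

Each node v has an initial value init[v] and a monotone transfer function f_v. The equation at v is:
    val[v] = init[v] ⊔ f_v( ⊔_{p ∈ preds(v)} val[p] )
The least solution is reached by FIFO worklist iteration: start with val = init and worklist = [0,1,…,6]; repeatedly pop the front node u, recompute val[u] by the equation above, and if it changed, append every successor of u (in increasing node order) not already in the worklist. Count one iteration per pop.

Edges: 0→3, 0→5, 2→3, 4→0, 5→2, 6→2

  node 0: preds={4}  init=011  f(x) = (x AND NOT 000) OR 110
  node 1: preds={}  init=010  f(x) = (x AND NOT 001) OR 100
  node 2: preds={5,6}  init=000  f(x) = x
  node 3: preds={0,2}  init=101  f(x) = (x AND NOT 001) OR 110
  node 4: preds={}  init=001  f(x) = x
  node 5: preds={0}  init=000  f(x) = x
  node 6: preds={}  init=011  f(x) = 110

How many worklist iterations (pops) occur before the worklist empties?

Worklist (9 pops):
  #1 pop 0: in=001 → 111 (was 011); enqueue []
  #2 pop 1: in=000 → 110 (was 010); enqueue []
  #3 pop 2: in=011 → 011 (was 000); enqueue []
  #4 pop 3: in=111 → 111 (was 101); enqueue []
  #5 pop 4: in=000 → 001 (no change)
  #6 pop 5: in=111 → 111 (was 000); enqueue [2]
  #7 pop 6: in=000 → 111 (was 011); enqueue []
  #8 pop 2: in=111 → 111 (was 011); enqueue [3]
  #9 pop 3: in=111 → 111 (no change)

Fixpoint:
  val[0] = 111
  val[1] = 110
  val[2] = 111
  val[3] = 111
  val[4] = 001
  val[5] = 111
  val[6] = 111

9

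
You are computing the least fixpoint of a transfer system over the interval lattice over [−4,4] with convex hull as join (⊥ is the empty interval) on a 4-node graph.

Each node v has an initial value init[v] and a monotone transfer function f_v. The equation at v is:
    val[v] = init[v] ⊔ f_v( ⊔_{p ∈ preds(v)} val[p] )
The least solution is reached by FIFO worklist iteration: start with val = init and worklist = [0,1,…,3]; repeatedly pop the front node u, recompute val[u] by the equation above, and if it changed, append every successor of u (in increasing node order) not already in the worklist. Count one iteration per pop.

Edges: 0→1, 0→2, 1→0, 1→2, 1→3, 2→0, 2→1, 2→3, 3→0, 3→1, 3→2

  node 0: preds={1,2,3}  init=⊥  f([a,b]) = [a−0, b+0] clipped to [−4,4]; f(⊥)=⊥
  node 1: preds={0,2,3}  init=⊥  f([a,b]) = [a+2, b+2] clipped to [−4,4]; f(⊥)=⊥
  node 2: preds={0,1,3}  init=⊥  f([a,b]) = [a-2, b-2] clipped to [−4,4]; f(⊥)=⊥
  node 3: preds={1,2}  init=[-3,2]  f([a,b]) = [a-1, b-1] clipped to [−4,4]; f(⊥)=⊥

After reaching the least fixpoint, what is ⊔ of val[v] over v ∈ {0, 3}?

[-4,4]

Iteration log — 9 steps:
  step 1. node 0  ⊔preds=[-3,2]  new=[-3,2]  old=⊥  +wl: 
  step 2. node 1  ⊔preds=[-3,2]  new=[-1,4]  old=⊥  +wl: 0
  step 3. node 2  ⊔preds=[-3,4]  new=[-4,2]  old=⊥  +wl: 1
  step 4. node 3  ⊔preds=[-4,4]  new=[-4,3]  old=[-3,2]  +wl: 2
  step 5. node 0  ⊔preds=[-4,4]  new=[-4,4]  old=[-3,2]  +wl: 
  step 6. node 1  ⊔preds=[-4,4]  new=[-2,4]  old=[-1,4]  +wl: 0,3
  step 7. node 2  ⊔preds=[-4,4]  new=[-4,2]  stable
  step 8. node 0  ⊔preds=[-4,4]  new=[-4,4]  stable
  step 9. node 3  ⊔preds=[-4,4]  new=[-4,3]  stable

Least fixpoint reached:
  node 0: [-4,4]
  node 1: [-2,4]
  node 2: [-4,2]
  node 3: [-4,3]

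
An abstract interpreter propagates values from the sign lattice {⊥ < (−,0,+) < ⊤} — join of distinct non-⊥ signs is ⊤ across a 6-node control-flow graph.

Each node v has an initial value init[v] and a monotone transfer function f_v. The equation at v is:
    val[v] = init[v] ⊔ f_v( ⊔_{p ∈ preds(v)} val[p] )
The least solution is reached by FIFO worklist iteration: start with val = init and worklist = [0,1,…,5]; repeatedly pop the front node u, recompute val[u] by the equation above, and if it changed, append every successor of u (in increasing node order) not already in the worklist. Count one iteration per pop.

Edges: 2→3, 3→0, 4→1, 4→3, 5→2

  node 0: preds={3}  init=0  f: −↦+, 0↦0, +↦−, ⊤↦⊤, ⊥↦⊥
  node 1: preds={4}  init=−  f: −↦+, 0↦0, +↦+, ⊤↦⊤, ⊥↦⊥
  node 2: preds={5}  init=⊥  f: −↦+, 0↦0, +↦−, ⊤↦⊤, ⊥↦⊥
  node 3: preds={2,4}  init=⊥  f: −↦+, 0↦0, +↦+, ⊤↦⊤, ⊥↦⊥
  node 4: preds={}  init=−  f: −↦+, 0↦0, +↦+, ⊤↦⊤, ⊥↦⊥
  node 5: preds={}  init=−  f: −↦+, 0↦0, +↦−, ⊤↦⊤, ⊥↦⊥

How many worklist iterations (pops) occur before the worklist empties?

7

Iteration log — 7 steps:
  step 1. node 0  ⊔preds=⊥  new=0  stable
  step 2. node 1  ⊔preds=−  new=⊤  old=−  +wl: 
  step 3. node 2  ⊔preds=−  new=+  old=⊥  +wl: 
  step 4. node 3  ⊔preds=⊤  new=⊤  old=⊥  +wl: 0
  step 5. node 4  ⊔preds=⊥  new=−  stable
  step 6. node 5  ⊔preds=⊥  new=−  stable
  step 7. node 0  ⊔preds=⊤  new=⊤  old=0  +wl: 

Least fixpoint reached:
  node 0: ⊤
  node 1: ⊤
  node 2: +
  node 3: ⊤
  node 4: −
  node 5: −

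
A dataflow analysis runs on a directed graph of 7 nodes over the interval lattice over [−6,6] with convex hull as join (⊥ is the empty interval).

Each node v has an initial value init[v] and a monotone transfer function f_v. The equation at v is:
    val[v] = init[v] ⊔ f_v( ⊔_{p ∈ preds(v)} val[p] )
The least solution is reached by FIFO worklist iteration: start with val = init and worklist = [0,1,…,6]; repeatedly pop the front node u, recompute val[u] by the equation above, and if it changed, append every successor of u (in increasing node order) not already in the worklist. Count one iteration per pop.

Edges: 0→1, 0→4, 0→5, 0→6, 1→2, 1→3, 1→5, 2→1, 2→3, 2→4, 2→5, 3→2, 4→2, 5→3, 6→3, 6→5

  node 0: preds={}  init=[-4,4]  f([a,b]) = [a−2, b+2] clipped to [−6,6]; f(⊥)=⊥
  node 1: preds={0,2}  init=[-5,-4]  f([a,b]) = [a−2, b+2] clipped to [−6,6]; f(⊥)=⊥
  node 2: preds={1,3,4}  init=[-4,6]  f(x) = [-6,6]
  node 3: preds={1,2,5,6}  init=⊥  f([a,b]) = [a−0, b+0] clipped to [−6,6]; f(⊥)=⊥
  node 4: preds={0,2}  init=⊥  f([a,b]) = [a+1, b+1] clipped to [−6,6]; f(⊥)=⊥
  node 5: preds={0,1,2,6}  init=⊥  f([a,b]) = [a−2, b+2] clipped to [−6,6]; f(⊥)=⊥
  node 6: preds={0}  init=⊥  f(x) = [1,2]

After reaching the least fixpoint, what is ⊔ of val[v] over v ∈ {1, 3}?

Worklist (11 pops):
  #1 pop 0: in=⊥ → [-4,4] (no change)
  #2 pop 1: in=[-4,6] → [-6,6] (was [-5,-4]); enqueue []
  #3 pop 2: in=[-6,6] → [-6,6] (was [-4,6]); enqueue [1]
  #4 pop 3: in=[-6,6] → [-6,6] (was ⊥); enqueue [2]
  #5 pop 4: in=[-6,6] → [-5,6] (was ⊥); enqueue []
  #6 pop 5: in=[-6,6] → [-6,6] (was ⊥); enqueue [3]
  #7 pop 6: in=[-4,4] → [1,2] (was ⊥); enqueue [5]
  #8 pop 1: in=[-6,6] → [-6,6] (no change)
  #9 pop 2: in=[-6,6] → [-6,6] (no change)
  #10 pop 3: in=[-6,6] → [-6,6] (no change)
  #11 pop 5: in=[-6,6] → [-6,6] (no change)

Fixpoint:
  val[0] = [-4,4]
  val[1] = [-6,6]
  val[2] = [-6,6]
  val[3] = [-6,6]
  val[4] = [-5,6]
  val[5] = [-6,6]
  val[6] = [1,2]

[-6,6]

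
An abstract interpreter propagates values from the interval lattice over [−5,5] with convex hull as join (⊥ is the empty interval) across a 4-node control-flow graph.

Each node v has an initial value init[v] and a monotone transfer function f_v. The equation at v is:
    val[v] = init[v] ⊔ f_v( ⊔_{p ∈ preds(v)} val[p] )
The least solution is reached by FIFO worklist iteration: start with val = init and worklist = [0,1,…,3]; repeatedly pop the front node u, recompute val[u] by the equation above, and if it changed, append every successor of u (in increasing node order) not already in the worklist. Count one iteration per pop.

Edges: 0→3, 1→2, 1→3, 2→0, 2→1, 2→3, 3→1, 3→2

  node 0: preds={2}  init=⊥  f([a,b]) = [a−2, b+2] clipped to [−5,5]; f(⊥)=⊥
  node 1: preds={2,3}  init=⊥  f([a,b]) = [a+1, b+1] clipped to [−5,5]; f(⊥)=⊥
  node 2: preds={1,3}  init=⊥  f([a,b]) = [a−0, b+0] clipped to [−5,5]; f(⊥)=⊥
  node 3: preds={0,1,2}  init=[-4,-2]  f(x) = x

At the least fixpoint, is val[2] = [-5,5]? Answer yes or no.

yes

Iteration log — 23 steps:
  step 1. node 0  ⊔preds=⊥  new=⊥  stable
  step 2. node 1  ⊔preds=[-4,-2]  new=[-3,-1]  old=⊥  +wl: 
  step 3. node 2  ⊔preds=[-4,-1]  new=[-4,-1]  old=⊥  +wl: 0,1
  step 4. node 3  ⊔preds=[-4,-1]  new=[-4,-1]  old=[-4,-2]  +wl: 2
  step 5. node 0  ⊔preds=[-4,-1]  new=[-5,1]  old=⊥  +wl: 3
  step 6. node 1  ⊔preds=[-4,-1]  new=[-3,0]  old=[-3,-1]  +wl: 
  step 7. node 2  ⊔preds=[-4,0]  new=[-4,0]  old=[-4,-1]  +wl: 0,1
  step 8. node 3  ⊔preds=[-5,1]  new=[-5,1]  old=[-4,-1]  +wl: 2
  step 9. node 0  ⊔preds=[-4,0]  new=[-5,2]  old=[-5,1]  +wl: 3
  step 10. node 1  ⊔preds=[-5,1]  new=[-4,2]  old=[-3,0]  +wl: 
  step 11. node 2  ⊔preds=[-5,2]  new=[-5,2]  old=[-4,0]  +wl: 0,1
  step 12. node 3  ⊔preds=[-5,2]  new=[-5,2]  old=[-5,1]  +wl: 2
  step 13. node 0  ⊔preds=[-5,2]  new=[-5,4]  old=[-5,2]  +wl: 3
  step 14. node 1  ⊔preds=[-5,2]  new=[-4,3]  old=[-4,2]  +wl: 
  step 15. node 2  ⊔preds=[-5,3]  new=[-5,3]  old=[-5,2]  +wl: 0,1
  step 16. node 3  ⊔preds=[-5,4]  new=[-5,4]  old=[-5,2]  +wl: 2
  step 17. node 0  ⊔preds=[-5,3]  new=[-5,5]  old=[-5,4]  +wl: 3
  step 18. node 1  ⊔preds=[-5,4]  new=[-4,5]  old=[-4,3]  +wl: 
  step 19. node 2  ⊔preds=[-5,5]  new=[-5,5]  old=[-5,3]  +wl: 0,1
  step 20. node 3  ⊔preds=[-5,5]  new=[-5,5]  old=[-5,4]  +wl: 2
  step 21. node 0  ⊔preds=[-5,5]  new=[-5,5]  stable
  step 22. node 1  ⊔preds=[-5,5]  new=[-4,5]  stable
  step 23. node 2  ⊔preds=[-5,5]  new=[-5,5]  stable

Least fixpoint reached:
  node 0: [-5,5]
  node 1: [-4,5]
  node 2: [-5,5]
  node 3: [-5,5]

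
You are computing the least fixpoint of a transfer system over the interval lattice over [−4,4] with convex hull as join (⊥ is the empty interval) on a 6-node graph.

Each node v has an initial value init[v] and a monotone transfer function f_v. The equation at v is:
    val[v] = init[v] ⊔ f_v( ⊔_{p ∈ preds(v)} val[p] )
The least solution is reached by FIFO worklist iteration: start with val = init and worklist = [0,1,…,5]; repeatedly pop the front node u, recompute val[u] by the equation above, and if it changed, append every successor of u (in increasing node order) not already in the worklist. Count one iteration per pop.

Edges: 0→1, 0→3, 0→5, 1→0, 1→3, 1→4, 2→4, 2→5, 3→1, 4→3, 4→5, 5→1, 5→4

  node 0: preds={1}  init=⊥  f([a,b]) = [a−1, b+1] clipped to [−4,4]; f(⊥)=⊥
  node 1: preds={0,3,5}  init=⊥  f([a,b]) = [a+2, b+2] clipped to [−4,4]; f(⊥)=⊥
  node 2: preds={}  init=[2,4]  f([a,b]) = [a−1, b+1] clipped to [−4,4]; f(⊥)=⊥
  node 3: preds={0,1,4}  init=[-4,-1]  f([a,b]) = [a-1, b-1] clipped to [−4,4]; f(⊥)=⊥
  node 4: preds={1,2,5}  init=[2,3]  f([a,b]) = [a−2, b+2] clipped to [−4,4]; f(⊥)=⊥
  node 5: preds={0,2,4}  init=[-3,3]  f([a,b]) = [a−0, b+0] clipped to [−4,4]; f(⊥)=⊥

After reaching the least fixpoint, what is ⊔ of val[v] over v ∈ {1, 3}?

Trace (11 dequeues):
  [1] u=0 | in ⊥ | out ⊥ | ==
  [2] u=1 | in [-4,3] | out [-2,4] | prev ⊥ | push {0}
  [3] u=2 | in ⊥ | out [2,4] | ==
  [4] u=3 | in [-2,4] | out [-4,3] | prev [-4,-1] | push {1}
  [5] u=4 | in [-3,4] | out [-4,4] | prev [2,3] | push {3}
  [6] u=5 | in [-4,4] | out [-4,4] | prev [-3,3] | push {4}
  [7] u=0 | in [-2,4] | out [-3,4] | prev ⊥ | push {5}
  [8] u=1 | in [-4,4] | out [-2,4] | ==
  [9] u=3 | in [-4,4] | out [-4,3] | ==
  [10] u=4 | in [-4,4] | out [-4,4] | ==
  [11] u=5 | in [-4,4] | out [-4,4] | ==

Converged values:
  [0] [-3,4]
  [1] [-2,4]
  [2] [2,4]
  [3] [-4,3]
  [4] [-4,4]
  [5] [-4,4]

[-4,4]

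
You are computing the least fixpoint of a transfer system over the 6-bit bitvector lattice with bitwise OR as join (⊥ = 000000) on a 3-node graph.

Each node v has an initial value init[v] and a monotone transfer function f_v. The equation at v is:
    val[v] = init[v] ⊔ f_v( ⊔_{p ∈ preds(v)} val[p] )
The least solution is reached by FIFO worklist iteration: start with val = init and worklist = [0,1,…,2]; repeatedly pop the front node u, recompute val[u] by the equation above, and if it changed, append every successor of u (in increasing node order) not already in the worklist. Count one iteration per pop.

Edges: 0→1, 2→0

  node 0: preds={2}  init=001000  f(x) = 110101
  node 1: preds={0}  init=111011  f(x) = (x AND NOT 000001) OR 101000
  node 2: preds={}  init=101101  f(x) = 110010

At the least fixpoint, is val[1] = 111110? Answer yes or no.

Worklist (4 pops):
  #1 pop 0: in=101101 → 111101 (was 001000); enqueue []
  #2 pop 1: in=111101 → 111111 (was 111011); enqueue []
  #3 pop 2: in=000000 → 111111 (was 101101); enqueue [0]
  #4 pop 0: in=111111 → 111101 (no change)

Fixpoint:
  val[0] = 111101
  val[1] = 111111
  val[2] = 111111

no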